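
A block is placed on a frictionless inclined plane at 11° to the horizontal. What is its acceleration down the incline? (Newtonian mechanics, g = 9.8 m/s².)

a = g sin(θ) = 9.8 × sin(11°) = 9.8 × 0.1908 = 1.87 m/s²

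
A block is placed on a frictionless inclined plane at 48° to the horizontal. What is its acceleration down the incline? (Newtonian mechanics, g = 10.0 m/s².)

a = g sin(θ) = 10.0 × sin(48°) = 10.0 × 0.7431 = 7.43 m/s²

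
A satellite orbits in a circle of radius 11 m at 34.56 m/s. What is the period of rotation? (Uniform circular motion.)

T = 2πr/v = 2π×11/34.56 = 2.0 s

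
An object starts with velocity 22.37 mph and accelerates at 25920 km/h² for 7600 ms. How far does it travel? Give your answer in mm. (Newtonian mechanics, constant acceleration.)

v₀ = 22.37 mph × 0.44704 = 10.0003 m/s
a = 25920 km/h² × 7.716049382716049e-05 = 2.0 m/s²
t = 7600 ms × 0.001 = 7.6 s
d = v₀ × t + ½ × a × t² = 10.0003 × 7.6 + 0.5 × 2.0 × 7.6² = 133.762 m
d = 133.762 m / 0.001 = 133800 mm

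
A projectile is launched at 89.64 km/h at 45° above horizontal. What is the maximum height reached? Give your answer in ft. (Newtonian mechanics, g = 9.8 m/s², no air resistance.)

v₀ = 89.64 km/h × 0.2777777777777778 = 24.9 m/s
H = v₀² × sin²(θ) / (2g) = 24.9² × sin(45°)² / (2 × 9.8) = 620.01 × 0.5 / 19.6 = 15.8166 m
H = 15.8166 m / 0.3048 = 51.89 ft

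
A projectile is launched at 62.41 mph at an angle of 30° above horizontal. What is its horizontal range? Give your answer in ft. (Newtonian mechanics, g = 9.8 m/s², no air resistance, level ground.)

v₀ = 62.41 mph × 0.44704 = 27.8998 m/s
R = v₀² × sin(2θ) / g = 27.8998² × sin(2 × 30°) / 9.8 = 778.399 × 0.866025 / 9.8 = 68.787 m
R = 68.787 m / 0.3048 = 225.7 ft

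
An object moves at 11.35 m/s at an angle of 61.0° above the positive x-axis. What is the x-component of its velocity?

vₓ = v cos(θ) = 11.35 × cos(61.0°) = 5.5 m/s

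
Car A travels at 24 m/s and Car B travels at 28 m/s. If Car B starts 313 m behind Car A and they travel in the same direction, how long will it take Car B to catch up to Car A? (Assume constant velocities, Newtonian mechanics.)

Relative speed: v_rel = 28 - 24 = 4 m/s
Time to catch: t = d₀/v_rel = 313/4 = 78.25 s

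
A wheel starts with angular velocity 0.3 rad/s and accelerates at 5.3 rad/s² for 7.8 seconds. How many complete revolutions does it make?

θ = ω₀t + ½αt² = 0.3×7.8 + ½×5.3×7.8² = 163.566 rad
Total revolutions = θ/(2π) = 163.566/(2π) = 26.03
Complete revolutions = ⌊26.03⌋ = 26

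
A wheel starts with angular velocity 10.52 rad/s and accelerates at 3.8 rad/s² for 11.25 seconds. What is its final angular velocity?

ω = ω₀ + αt = 10.52 + 3.8 × 11.25 = 53.27 rad/s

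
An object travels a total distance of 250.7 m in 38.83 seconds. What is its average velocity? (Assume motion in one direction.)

v_avg = Δd / Δt = 250.7 / 38.83 = 6.46 m/s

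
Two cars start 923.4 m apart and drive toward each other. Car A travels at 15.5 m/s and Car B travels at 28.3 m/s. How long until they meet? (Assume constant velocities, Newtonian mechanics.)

Combined speed: v_combined = 15.5 + 28.3 = 43.8 m/s
Time to meet: t = d/v_combined = 923.4/43.8 = 21.08 s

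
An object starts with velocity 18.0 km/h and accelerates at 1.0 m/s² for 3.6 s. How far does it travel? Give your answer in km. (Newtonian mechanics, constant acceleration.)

v₀ = 18.0 km/h × 0.2777777777777778 = 5.0 m/s
d = v₀ × t + ½ × a × t² = 5.0 × 3.6 + 0.5 × 1.0 × 3.6² = 24.48 m
d = 24.48 m / 1000.0 = 0.02448 km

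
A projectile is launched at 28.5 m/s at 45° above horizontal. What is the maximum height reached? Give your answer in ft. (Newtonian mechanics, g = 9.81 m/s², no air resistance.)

H = v₀² × sin²(θ) / (2g) = 28.5² × sin(45°)² / (2 × 9.81) = 812.25 × 0.5 / 19.62 = 20.6995 m
H = 20.6995 m / 0.3048 = 67.91 ft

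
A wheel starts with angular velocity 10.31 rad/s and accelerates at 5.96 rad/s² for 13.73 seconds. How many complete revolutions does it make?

θ = ω₀t + ½αt² = 10.31×13.73 + ½×5.96×13.73² = 703.324742 rad
Total revolutions = θ/(2π) = 703.324742/(2π) = 111.94
Complete revolutions = ⌊111.94⌋ = 111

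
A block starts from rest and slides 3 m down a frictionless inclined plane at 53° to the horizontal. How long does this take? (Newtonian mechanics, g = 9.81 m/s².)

a = g sin(θ) = 9.81 × sin(53°) = 7.8346 m/s²
t = √(2d/a) = √(2 × 3 / 7.8346) = 0.88 s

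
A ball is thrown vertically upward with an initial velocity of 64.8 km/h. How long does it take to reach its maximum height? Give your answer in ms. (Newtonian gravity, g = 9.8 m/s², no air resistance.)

v₀ = 64.8 km/h × 0.2777777777777778 = 18.0 m/s
t_up = v₀ / g = 18.0 / 9.8 = 1.83673 s
t_up = 1.83673 s / 0.001 = 1837 ms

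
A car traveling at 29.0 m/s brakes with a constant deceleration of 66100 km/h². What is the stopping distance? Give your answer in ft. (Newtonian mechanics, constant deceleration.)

a = 66100 km/h² × 7.716049382716049e-05 = 5.10031 m/s²
d = v₀² / (2a) = 29.0² / (2 × 5.10031) = 841.0 / 10.2006 = 82.4461 m
d = 82.4461 m / 0.3048 = 270.5 ft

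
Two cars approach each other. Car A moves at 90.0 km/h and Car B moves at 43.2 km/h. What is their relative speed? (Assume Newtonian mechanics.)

v_rel = v_A + v_B = 90.0 + 43.2 = 133.2 km/h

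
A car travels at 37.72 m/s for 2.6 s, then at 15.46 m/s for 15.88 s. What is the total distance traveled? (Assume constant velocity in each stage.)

d₁ = v₁t₁ = 37.72 × 2.6 = 98.072 m
d₂ = v₂t₂ = 15.46 × 15.88 = 245.5048 m
d_total = 98.072 + 245.5048 = 343.58 m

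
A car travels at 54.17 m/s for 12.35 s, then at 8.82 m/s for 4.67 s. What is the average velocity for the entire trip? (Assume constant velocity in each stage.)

d₁ = v₁t₁ = 54.17 × 12.35 = 668.9995 m
d₂ = v₂t₂ = 8.82 × 4.67 = 41.1894 m
d_total = 710.1889 m, t_total = 17.02 s
v_avg = d_total/t_total = 710.1889/17.02 = 41.73 m/s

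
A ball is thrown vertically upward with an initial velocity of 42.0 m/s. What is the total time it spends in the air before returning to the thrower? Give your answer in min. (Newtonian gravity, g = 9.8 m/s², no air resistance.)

t_total = 2 × v₀ / g = 2 × 42.0 / 9.8 = 8.57143 s
t_total = 8.57143 s / 60.0 = 0.1429 min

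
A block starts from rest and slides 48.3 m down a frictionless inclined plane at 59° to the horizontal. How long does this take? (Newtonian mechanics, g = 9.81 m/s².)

a = g sin(θ) = 9.81 × sin(59°) = 8.4088 m/s²
t = √(2d/a) = √(2 × 48.3 / 8.4088) = 3.39 s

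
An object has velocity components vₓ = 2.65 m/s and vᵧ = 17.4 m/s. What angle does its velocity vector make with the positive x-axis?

θ = arctan(vᵧ/vₓ) = arctan(17.4/2.65) = 81.34°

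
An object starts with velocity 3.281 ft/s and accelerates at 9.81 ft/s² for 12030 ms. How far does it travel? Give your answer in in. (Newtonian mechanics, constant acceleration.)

v₀ = 3.281 ft/s × 0.3048 = 1.00005 m/s
a = 9.81 ft/s² × 0.3048 = 2.99009 m/s²
t = 12030 ms × 0.001 = 12.03 s
d = v₀ × t + ½ × a × t² = 1.00005 × 12.03 + 0.5 × 2.99009 × 12.03² = 228.395 m
d = 228.395 m / 0.0254 = 8992 in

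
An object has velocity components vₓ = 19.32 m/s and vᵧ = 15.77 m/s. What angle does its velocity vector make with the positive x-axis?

θ = arctan(vᵧ/vₓ) = arctan(15.77/19.32) = 39.22°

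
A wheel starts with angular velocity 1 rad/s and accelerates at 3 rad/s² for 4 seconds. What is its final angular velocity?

ω = ω₀ + αt = 1 + 3 × 4 = 13 rad/s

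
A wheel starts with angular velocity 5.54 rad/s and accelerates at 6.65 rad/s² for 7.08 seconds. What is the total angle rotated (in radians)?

θ = ω₀t + ½αt² = 5.54×7.08 + ½×6.65×7.08² = 205.89 rad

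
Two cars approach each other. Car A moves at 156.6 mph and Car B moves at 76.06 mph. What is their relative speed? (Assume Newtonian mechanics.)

v_rel = v_A + v_B = 156.6 + 76.06 = 232.66 mph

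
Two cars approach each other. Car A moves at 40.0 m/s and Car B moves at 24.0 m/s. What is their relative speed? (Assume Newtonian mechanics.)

v_rel = v_A + v_B = 40.0 + 24.0 = 64.0 m/s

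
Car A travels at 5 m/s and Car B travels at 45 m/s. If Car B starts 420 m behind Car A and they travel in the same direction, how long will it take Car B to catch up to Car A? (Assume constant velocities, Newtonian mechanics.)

Relative speed: v_rel = 45 - 5 = 40 m/s
Time to catch: t = d₀/v_rel = 420/40 = 10.5 s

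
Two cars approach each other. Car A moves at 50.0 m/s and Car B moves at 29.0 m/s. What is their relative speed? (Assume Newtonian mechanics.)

v_rel = v_A + v_B = 50.0 + 29.0 = 79.0 m/s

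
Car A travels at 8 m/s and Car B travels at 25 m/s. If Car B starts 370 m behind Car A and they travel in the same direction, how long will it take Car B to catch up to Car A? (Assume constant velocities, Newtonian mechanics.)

Relative speed: v_rel = 25 - 8 = 17 m/s
Time to catch: t = d₀/v_rel = 370/17 = 21.76 s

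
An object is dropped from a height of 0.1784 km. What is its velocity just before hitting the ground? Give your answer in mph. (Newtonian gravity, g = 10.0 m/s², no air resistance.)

h = 0.1784 km × 1000.0 = 178.4 m
v = √(2gh) = √(2 × 10.0 × 178.4) = 59.7327 m/s
v = 59.7327 m/s / 0.44704 = 133.6 mph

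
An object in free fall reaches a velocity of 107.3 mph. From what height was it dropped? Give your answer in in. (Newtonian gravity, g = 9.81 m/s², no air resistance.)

v = 107.3 mph × 0.44704 = 47.9674 m/s
h = v² / (2g) = 47.9674² / (2 × 9.81) = 117.272 m
h = 117.272 m / 0.0254 = 4617 in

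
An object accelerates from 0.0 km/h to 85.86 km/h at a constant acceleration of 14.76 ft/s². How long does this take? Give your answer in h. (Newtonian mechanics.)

v₀ = 0.0 km/h × 0.2777777777777778 = 0.0 m/s
v = 85.86 km/h × 0.2777777777777778 = 23.85 m/s
a = 14.76 ft/s² × 0.3048 = 4.49885 m/s²
t = (v - v₀) / a = (23.85 - 0.0) / 4.49885 = 5.30135 s
t = 5.30135 s / 3600.0 = 0.001473 h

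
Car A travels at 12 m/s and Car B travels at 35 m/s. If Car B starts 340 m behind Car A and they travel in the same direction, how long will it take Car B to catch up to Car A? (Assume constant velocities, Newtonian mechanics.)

Relative speed: v_rel = 35 - 12 = 23 m/s
Time to catch: t = d₀/v_rel = 340/23 = 14.78 s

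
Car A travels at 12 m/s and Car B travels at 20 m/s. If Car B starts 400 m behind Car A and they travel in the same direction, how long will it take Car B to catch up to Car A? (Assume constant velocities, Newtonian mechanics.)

Relative speed: v_rel = 20 - 12 = 8 m/s
Time to catch: t = d₀/v_rel = 400/8 = 50.0 s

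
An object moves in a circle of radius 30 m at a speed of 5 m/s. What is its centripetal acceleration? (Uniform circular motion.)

a_c = v²/r = 5²/30 = 25/30 = 0.83 m/s²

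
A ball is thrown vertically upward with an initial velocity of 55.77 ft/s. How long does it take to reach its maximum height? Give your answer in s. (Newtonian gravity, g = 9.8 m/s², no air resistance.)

v₀ = 55.77 ft/s × 0.3048 = 16.9987 m/s
t_up = v₀ / g = 16.9987 / 9.8 = 1.735 s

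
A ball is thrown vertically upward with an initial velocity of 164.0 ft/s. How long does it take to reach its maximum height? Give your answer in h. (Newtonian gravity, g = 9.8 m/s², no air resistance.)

v₀ = 164.0 ft/s × 0.3048 = 49.9872 m/s
t_up = v₀ / g = 49.9872 / 9.8 = 5.10073 s
t_up = 5.10073 s / 3600.0 = 0.001417 h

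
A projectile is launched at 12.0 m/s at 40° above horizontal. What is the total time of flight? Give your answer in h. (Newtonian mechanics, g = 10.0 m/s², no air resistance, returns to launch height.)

T = 2 × v₀ × sin(θ) / g = 2 × 12.0 × sin(40°) / 10.0 = 2 × 12.0 × 0.642788 / 10.0 = 1.54269 s
T = 1.54269 s / 3600.0 = 0.0004285 h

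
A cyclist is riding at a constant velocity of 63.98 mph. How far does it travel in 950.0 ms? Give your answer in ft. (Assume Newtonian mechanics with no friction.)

v = 63.98 mph × 0.44704 = 28.6016 m/s
t = 950.0 ms × 0.001 = 0.95 s
d = v × t = 28.6016 × 0.95 = 27.1715 m
d = 27.1715 m / 0.3048 = 89.15 ft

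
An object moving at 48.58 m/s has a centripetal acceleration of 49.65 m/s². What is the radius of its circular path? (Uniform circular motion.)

r = v²/a_c = 48.58²/49.65 = 47.53 m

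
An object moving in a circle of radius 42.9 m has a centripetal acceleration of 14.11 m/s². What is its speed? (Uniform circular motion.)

v = √(a_c × r) = √(14.11 × 42.9) = 24.6 m/s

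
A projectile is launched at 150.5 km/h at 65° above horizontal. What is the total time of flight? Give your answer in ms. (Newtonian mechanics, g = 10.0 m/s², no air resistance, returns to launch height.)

v₀ = 150.5 km/h × 0.2777777777777778 = 41.8056 m/s
T = 2 × v₀ × sin(θ) / g = 2 × 41.8056 × sin(65°) / 10.0 = 2 × 41.8056 × 0.906308 / 10.0 = 7.57775 s
T = 7.57775 s / 0.001 = 7578 ms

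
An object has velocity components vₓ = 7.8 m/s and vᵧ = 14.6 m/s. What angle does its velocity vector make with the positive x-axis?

θ = arctan(vᵧ/vₓ) = arctan(14.6/7.8) = 61.89°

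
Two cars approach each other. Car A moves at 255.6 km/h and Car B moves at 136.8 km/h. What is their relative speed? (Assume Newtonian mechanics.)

v_rel = v_A + v_B = 255.6 + 136.8 = 392.4 km/h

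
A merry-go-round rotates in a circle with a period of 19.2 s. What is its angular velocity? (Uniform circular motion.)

ω = 2π/T = 2π/19.2 = 0.3272 rad/s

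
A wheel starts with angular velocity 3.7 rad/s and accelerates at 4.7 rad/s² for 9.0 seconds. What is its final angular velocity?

ω = ω₀ + αt = 3.7 + 4.7 × 9.0 = 46.0 rad/s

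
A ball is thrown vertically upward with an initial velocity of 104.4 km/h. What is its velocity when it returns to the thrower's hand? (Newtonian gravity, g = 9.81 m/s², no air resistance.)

By conservation of energy (no air resistance), the ball returns to the throw height with the same speed as launch, but directed downward.
|v_ground| = v₀ = 104.4 km/h
v_ground = 104.4 km/h (downward)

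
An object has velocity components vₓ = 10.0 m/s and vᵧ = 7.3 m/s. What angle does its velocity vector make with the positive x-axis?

θ = arctan(vᵧ/vₓ) = arctan(7.3/10.0) = 36.13°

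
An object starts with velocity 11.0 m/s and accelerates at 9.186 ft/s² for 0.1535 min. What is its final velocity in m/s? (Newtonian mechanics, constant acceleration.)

a = 9.186 ft/s² × 0.3048 = 2.79989 m/s²
t = 0.1535 min × 60.0 = 9.21 s
v = v₀ + a × t = 11.0 + 2.79989 × 9.21 = 36.79 m/s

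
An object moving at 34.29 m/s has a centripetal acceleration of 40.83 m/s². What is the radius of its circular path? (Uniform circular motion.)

r = v²/a_c = 34.29²/40.83 = 28.8 m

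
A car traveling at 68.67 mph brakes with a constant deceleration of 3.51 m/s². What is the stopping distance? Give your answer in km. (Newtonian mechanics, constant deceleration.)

v₀ = 68.67 mph × 0.44704 = 30.6982 m/s
d = v₀² / (2a) = 30.6982² / (2 × 3.51) = 942.379 / 7.02 = 134.242 m
d = 134.242 m / 1000.0 = 0.1342 km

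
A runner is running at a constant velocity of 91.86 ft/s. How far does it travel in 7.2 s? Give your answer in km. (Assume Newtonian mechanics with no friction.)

v = 91.86 ft/s × 0.3048 = 27.9989 m/s
d = v × t = 27.9989 × 7.2 = 201.592 m
d = 201.592 m / 1000.0 = 0.2016 km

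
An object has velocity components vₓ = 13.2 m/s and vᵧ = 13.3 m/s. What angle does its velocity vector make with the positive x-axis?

θ = arctan(vᵧ/vₓ) = arctan(13.3/13.2) = 45.22°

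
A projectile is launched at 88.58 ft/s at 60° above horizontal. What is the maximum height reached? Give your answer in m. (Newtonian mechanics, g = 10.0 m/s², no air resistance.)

v₀ = 88.58 ft/s × 0.3048 = 26.9992 m/s
H = v₀² × sin²(θ) / (2g) = 26.9992² × sin(60°)² / (2 × 10.0) = 728.957 × 0.75 / 20.0 = 27.34 m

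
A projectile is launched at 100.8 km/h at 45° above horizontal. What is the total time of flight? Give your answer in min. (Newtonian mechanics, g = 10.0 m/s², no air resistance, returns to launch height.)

v₀ = 100.8 km/h × 0.2777777777777778 = 28.0 m/s
T = 2 × v₀ × sin(θ) / g = 2 × 28.0 × sin(45°) / 10.0 = 2 × 28.0 × 0.707107 / 10.0 = 3.9598 s
T = 3.9598 s / 60.0 = 0.066 min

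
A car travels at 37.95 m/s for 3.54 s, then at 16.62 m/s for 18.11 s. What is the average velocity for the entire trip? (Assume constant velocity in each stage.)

d₁ = v₁t₁ = 37.95 × 3.54 = 134.343 m
d₂ = v₂t₂ = 16.62 × 18.11 = 300.9882 m
d_total = 435.3312 m, t_total = 21.65 s
v_avg = d_total/t_total = 435.3312/21.65 = 20.11 m/s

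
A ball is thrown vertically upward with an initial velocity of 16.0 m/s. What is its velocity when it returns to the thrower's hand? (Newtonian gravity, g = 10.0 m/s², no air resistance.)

By conservation of energy (no air resistance), the ball returns to the throw height with the same speed as launch, but directed downward.
|v_ground| = v₀ = 16.0 m/s
v_ground = 16.0 m/s (downward)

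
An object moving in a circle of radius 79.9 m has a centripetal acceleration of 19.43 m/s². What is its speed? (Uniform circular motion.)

v = √(a_c × r) = √(19.43 × 79.9) = 39.4 m/s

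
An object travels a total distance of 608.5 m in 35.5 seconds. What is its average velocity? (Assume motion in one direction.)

v_avg = Δd / Δt = 608.5 / 35.5 = 17.14 m/s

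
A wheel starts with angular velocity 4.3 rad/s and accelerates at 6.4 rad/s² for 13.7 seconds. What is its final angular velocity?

ω = ω₀ + αt = 4.3 + 6.4 × 13.7 = 91.98 rad/s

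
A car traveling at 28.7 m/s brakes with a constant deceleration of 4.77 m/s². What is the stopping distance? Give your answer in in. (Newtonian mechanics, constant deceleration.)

d = v₀² / (2a) = 28.7² / (2 × 4.77) = 823.69 / 9.54 = 86.3407 m
d = 86.3407 m / 0.0254 = 3399 in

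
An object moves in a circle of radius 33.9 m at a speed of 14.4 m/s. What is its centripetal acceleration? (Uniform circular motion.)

a_c = v²/r = 14.4²/33.9 = 207.36/33.9 = 6.12 m/s²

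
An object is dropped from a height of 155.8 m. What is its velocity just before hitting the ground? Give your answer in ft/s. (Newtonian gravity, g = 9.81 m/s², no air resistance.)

v = √(2gh) = √(2 × 9.81 × 155.8) = 55.2883 m/s
v = 55.2883 m/s / 0.3048 = 181.4 ft/s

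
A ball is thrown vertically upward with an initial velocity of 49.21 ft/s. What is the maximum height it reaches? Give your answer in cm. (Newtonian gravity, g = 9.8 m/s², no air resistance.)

v₀ = 49.21 ft/s × 0.3048 = 14.9992 m/s
h_max = v₀² / (2g) = 14.9992² / (2 × 9.8) = 224.976 / 19.6 = 11.4784 m
h_max = 11.4784 m / 0.01 = 1148 cm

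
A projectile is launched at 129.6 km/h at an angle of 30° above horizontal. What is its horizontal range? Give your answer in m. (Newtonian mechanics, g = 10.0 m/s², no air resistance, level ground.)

v₀ = 129.6 km/h × 0.2777777777777778 = 36.0 m/s
R = v₀² × sin(2θ) / g = 36.0² × sin(2 × 30°) / 10.0 = 1296.0 × 0.866025 / 10.0 = 112.2 m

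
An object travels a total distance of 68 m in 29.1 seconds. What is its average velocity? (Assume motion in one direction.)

v_avg = Δd / Δt = 68 / 29.1 = 2.34 m/s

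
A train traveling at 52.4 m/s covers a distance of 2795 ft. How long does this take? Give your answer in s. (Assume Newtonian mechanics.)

d = 2795 ft × 0.3048 = 851.916 m
t = d / v = 851.916 / 52.4 = 16.26 s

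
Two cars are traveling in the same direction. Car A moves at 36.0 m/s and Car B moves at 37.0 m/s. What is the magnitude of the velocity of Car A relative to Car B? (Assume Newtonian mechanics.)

v_rel = |v_A - v_B| = |36.0 - 37.0| = 1.0 m/s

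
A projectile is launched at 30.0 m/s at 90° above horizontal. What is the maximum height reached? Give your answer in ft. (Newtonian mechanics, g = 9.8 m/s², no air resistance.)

H = v₀² × sin²(θ) / (2g) = 30.0² × sin(90°)² / (2 × 9.8) = 900.0 × 1.0 / 19.6 = 45.9184 m
H = 45.9184 m / 0.3048 = 150.7 ft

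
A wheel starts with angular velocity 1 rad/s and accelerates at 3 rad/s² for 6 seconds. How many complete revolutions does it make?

θ = ω₀t + ½αt² = 1×6 + ½×3×6² = 60.0 rad
Total revolutions = θ/(2π) = 60.0/(2π) = 9.55
Complete revolutions = ⌊9.55⌋ = 9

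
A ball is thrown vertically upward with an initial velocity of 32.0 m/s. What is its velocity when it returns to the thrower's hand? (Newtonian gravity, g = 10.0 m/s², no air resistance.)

By conservation of energy (no air resistance), the ball returns to the throw height with the same speed as launch, but directed downward.
|v_ground| = v₀ = 32.0 m/s
v_ground = 32.0 m/s (downward)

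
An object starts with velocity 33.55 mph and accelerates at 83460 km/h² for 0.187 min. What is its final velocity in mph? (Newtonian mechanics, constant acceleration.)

v₀ = 33.55 mph × 0.44704 = 14.9982 m/s
a = 83460 km/h² × 7.716049382716049e-05 = 6.43981 m/s²
t = 0.187 min × 60.0 = 11.22 s
v = v₀ + a × t = 14.9982 + 6.43981 × 11.22 = 87.2529 m/s
v = 87.2529 m/s / 0.44704 = 195.2 mph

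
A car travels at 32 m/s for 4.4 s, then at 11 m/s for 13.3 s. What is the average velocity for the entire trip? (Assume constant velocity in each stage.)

d₁ = v₁t₁ = 32 × 4.4 = 140.8 m
d₂ = v₂t₂ = 11 × 13.3 = 146.3 m
d_total = 287.1 m, t_total = 17.7 s
v_avg = d_total/t_total = 287.1/17.7 = 16.22 m/s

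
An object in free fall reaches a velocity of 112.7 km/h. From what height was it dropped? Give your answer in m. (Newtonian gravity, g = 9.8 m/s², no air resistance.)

v = 112.7 km/h × 0.2777777777777778 = 31.3056 m/s
h = v² / (2g) = 31.3056² / (2 × 9.8) = 50.0 m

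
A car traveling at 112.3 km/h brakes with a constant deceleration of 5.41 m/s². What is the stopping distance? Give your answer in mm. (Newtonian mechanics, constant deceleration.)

v₀ = 112.3 km/h × 0.2777777777777778 = 31.1944 m/s
d = v₀² / (2a) = 31.1944² / (2 × 5.41) = 973.091 / 10.82 = 89.9345 m
d = 89.9345 m / 0.001 = 89930 mm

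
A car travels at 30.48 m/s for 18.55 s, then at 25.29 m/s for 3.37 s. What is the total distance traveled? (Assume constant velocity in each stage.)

d₁ = v₁t₁ = 30.48 × 18.55 = 565.404 m
d₂ = v₂t₂ = 25.29 × 3.37 = 85.2273 m
d_total = 565.404 + 85.2273 = 650.63 m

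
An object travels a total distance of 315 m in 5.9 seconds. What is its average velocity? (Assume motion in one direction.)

v_avg = Δd / Δt = 315 / 5.9 = 53.39 m/s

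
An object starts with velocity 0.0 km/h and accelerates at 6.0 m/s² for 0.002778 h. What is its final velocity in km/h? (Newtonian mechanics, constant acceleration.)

v₀ = 0.0 km/h × 0.2777777777777778 = 0.0 m/s
t = 0.002778 h × 3600.0 = 10.0008 s
v = v₀ + a × t = 0.0 + 6.0 × 10.0008 = 60.0048 m/s
v = 60.0048 m/s / 0.2777777777777778 = 216.0 km/h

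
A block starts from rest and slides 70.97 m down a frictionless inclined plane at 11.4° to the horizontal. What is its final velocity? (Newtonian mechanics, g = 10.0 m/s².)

a = g sin(θ) = 10.0 × sin(11.4°) = 1.9766 m/s²
v = √(2ad) = √(2 × 1.9766 × 70.97) = 16.75 m/s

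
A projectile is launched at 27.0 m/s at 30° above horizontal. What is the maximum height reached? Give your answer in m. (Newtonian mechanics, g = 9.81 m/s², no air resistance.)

H = v₀² × sin²(θ) / (2g) = 27.0² × sin(30°)² / (2 × 9.81) = 729.0 × 0.25 / 19.62 = 9.289 m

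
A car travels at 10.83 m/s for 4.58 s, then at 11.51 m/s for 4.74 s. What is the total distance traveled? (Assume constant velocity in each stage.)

d₁ = v₁t₁ = 10.83 × 4.58 = 49.6014 m
d₂ = v₂t₂ = 11.51 × 4.74 = 54.5574 m
d_total = 49.6014 + 54.5574 = 104.16 m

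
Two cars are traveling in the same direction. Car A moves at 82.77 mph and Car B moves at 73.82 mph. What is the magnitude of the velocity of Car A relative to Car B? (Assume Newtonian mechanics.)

v_rel = |v_A - v_B| = |82.77 - 73.82| = 8.95 mph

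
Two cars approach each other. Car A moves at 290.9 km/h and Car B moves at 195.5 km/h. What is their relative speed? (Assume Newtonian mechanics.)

v_rel = v_A + v_B = 290.9 + 195.5 = 486.4 km/h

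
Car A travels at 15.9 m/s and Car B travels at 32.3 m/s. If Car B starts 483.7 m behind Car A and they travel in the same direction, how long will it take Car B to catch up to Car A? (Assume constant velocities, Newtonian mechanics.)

Relative speed: v_rel = 32.3 - 15.9 = 16.4 m/s
Time to catch: t = d₀/v_rel = 483.7/16.4 = 29.49 s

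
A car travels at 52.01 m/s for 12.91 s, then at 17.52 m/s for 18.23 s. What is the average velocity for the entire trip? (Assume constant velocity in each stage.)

d₁ = v₁t₁ = 52.01 × 12.91 = 671.4491 m
d₂ = v₂t₂ = 17.52 × 18.23 = 319.3896 m
d_total = 990.8387 m, t_total = 31.14 s
v_avg = d_total/t_total = 990.8387/31.14 = 31.82 m/s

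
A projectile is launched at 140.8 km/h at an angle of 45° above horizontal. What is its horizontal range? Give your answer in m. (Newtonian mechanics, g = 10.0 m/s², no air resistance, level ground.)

v₀ = 140.8 km/h × 0.2777777777777778 = 39.1111 m/s
R = v₀² × sin(2θ) / g = 39.1111² × sin(2 × 45°) / 10.0 = 1529.68 × 1.0 / 10.0 = 153.0 m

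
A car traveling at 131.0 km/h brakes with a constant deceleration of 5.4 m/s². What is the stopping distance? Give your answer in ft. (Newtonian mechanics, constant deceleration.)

v₀ = 131.0 km/h × 0.2777777777777778 = 36.3889 m/s
d = v₀² / (2a) = 36.3889² / (2 × 5.4) = 1324.15 / 10.8 = 122.606 m
d = 122.606 m / 0.3048 = 402.3 ft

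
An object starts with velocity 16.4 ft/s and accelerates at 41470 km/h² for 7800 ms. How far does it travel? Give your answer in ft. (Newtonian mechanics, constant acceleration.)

v₀ = 16.4 ft/s × 0.3048 = 4.99872 m/s
a = 41470 km/h² × 7.716049382716049e-05 = 3.19985 m/s²
t = 7800 ms × 0.001 = 7.8 s
d = v₀ × t + ½ × a × t² = 4.99872 × 7.8 + 0.5 × 3.19985 × 7.8² = 136.329 m
d = 136.329 m / 0.3048 = 447.3 ft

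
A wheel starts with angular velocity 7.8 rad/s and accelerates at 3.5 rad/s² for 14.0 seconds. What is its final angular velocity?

ω = ω₀ + αt = 7.8 + 3.5 × 14.0 = 56.8 rad/s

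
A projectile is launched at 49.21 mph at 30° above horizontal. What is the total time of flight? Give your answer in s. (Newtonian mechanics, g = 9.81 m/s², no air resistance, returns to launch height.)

v₀ = 49.21 mph × 0.44704 = 21.9988 m/s
T = 2 × v₀ × sin(θ) / g = 2 × 21.9988 × sin(30°) / 9.81 = 2 × 21.9988 × 0.5 / 9.81 = 2.242 s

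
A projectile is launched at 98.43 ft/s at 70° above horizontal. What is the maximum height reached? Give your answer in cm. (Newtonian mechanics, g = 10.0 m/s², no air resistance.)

v₀ = 98.43 ft/s × 0.3048 = 30.0015 m/s
H = v₀² × sin²(θ) / (2g) = 30.0015² × sin(70°)² / (2 × 10.0) = 900.09 × 0.883022 / 20.0 = 39.74 m
H = 39.74 m / 0.01 = 3974 cm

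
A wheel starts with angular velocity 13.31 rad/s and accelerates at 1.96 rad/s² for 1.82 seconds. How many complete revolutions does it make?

θ = ω₀t + ½αt² = 13.31×1.82 + ½×1.96×1.82² = 27.470352 rad
Total revolutions = θ/(2π) = 27.470352/(2π) = 4.37
Complete revolutions = ⌊4.37⌋ = 4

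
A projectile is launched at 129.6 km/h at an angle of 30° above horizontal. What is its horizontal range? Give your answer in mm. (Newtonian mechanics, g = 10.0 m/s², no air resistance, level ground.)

v₀ = 129.6 km/h × 0.2777777777777778 = 36.0 m/s
R = v₀² × sin(2θ) / g = 36.0² × sin(2 × 30°) / 10.0 = 1296.0 × 0.866025 / 10.0 = 112.237 m
R = 112.237 m / 0.001 = 112200 mm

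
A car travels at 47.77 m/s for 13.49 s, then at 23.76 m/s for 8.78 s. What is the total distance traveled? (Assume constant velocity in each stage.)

d₁ = v₁t₁ = 47.77 × 13.49 = 644.4173 m
d₂ = v₂t₂ = 23.76 × 8.78 = 208.6128 m
d_total = 644.4173 + 208.6128 = 853.03 m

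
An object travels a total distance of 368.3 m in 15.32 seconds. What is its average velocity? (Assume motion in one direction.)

v_avg = Δd / Δt = 368.3 / 15.32 = 24.04 m/s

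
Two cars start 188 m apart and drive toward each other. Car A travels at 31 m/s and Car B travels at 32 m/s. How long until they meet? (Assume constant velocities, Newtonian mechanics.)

Combined speed: v_combined = 31 + 32 = 63 m/s
Time to meet: t = d/v_combined = 188/63 = 2.98 s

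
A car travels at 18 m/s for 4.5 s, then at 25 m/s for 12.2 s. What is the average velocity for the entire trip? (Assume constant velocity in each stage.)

d₁ = v₁t₁ = 18 × 4.5 = 81.0 m
d₂ = v₂t₂ = 25 × 12.2 = 305.0 m
d_total = 386.0 m, t_total = 16.7 s
v_avg = d_total/t_total = 386.0/16.7 = 23.11 m/s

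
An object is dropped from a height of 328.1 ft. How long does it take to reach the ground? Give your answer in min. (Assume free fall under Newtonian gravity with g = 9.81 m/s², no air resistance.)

h = 328.1 ft × 0.3048 = 100.005 m
t = √(2h/g) = √(2 × 100.005 / 9.81) = 4.51535 s
t = 4.51535 s / 60.0 = 0.07526 min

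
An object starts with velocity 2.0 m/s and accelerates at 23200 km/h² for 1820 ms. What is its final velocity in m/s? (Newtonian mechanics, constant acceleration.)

a = 23200 km/h² × 7.716049382716049e-05 = 1.79012 m/s²
t = 1820 ms × 0.001 = 1.82 s
v = v₀ + a × t = 2.0 + 1.79012 × 1.82 = 5.258 m/s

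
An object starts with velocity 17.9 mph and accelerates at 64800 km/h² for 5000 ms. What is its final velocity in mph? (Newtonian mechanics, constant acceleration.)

v₀ = 17.9 mph × 0.44704 = 8.00202 m/s
a = 64800 km/h² × 7.716049382716049e-05 = 5.0 m/s²
t = 5000 ms × 0.001 = 5.0 s
v = v₀ + a × t = 8.00202 + 5.0 × 5.0 = 33.002 m/s
v = 33.002 m/s / 0.44704 = 73.82 mph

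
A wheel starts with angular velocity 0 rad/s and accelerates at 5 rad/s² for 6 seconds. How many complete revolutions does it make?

θ = ω₀t + ½αt² = 0×6 + ½×5×6² = 90.0 rad
Total revolutions = θ/(2π) = 90.0/(2π) = 14.32
Complete revolutions = ⌊14.32⌋ = 14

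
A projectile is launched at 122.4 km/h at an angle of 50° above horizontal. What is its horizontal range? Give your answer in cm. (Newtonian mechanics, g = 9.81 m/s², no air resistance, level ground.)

v₀ = 122.4 km/h × 0.2777777777777778 = 34.0 m/s
R = v₀² × sin(2θ) / g = 34.0² × sin(2 × 50°) / 9.81 = 1156.0 × 0.984808 / 9.81 = 116.049 m
R = 116.049 m / 0.01 = 11600 cm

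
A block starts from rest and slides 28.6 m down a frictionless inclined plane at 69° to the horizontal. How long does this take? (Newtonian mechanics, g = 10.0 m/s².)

a = g sin(θ) = 10.0 × sin(69°) = 9.3358 m/s²
t = √(2d/a) = √(2 × 28.6 / 9.3358) = 2.48 s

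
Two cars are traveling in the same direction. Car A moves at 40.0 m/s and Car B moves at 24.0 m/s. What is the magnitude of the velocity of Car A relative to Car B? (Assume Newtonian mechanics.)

v_rel = |v_A - v_B| = |40.0 - 24.0| = 16.0 m/s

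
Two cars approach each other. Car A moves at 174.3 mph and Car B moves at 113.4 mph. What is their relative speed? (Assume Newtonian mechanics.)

v_rel = v_A + v_B = 174.3 + 113.4 = 287.7 mph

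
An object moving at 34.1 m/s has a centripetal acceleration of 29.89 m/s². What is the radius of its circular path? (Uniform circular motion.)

r = v²/a_c = 34.1²/29.89 = 38.9 m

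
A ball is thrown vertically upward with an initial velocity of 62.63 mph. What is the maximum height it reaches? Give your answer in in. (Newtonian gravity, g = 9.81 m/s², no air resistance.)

v₀ = 62.63 mph × 0.44704 = 27.9981 m/s
h_max = v₀² / (2g) = 27.9981² / (2 × 9.81) = 783.894 / 19.62 = 39.9538 m
h_max = 39.9538 m / 0.0254 = 1573 in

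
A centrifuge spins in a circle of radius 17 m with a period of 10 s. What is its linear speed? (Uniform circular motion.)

v = 2πr/T = 2π×17/10 = 10.68 m/s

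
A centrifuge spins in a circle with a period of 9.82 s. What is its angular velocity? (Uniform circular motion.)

ω = 2π/T = 2π/9.82 = 0.6398 rad/s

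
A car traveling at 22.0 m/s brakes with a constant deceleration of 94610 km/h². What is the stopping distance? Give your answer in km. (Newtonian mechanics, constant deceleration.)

a = 94610 km/h² × 7.716049382716049e-05 = 7.30015 m/s²
d = v₀² / (2a) = 22.0² / (2 × 7.30015) = 484.0 / 14.6003 = 33.15 m
d = 33.15 m / 1000.0 = 0.03315 km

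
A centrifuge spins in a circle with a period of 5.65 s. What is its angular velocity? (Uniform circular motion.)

ω = 2π/T = 2π/5.65 = 1.1121 rad/s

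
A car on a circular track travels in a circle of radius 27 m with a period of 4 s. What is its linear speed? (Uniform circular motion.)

v = 2πr/T = 2π×27/4 = 42.41 m/s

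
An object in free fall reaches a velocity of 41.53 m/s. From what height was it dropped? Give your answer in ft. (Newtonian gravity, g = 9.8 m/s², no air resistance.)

h = v² / (2g) = 41.53² / (2 × 9.8) = 87.997 m
h = 87.997 m / 0.3048 = 288.7 ft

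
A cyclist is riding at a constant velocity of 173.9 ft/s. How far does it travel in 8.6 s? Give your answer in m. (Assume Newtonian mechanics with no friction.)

v = 173.9 ft/s × 0.3048 = 53.0047 m/s
d = v × t = 53.0047 × 8.6 = 455.8 m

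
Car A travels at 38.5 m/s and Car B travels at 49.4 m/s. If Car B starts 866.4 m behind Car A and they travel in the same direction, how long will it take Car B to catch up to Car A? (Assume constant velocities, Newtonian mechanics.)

Relative speed: v_rel = 49.4 - 38.5 = 10.9 m/s
Time to catch: t = d₀/v_rel = 866.4/10.9 = 79.49 s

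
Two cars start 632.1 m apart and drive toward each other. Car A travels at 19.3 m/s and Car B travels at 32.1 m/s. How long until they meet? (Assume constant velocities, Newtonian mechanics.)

Combined speed: v_combined = 19.3 + 32.1 = 51.4 m/s
Time to meet: t = d/v_combined = 632.1/51.4 = 12.3 s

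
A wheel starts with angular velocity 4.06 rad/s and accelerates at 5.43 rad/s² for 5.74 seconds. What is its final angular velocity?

ω = ω₀ + αt = 4.06 + 5.43 × 5.74 = 35.23 rad/s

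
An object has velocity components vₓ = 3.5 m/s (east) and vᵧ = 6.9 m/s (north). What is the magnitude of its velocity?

|v| = √(vₓ² + vᵧ²) = √(3.5² + 6.9²) = √(59.86) = 7.74 m/s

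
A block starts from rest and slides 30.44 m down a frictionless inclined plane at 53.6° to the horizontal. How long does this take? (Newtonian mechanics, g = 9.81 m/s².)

a = g sin(θ) = 9.81 × sin(53.6°) = 7.896 m/s²
t = √(2d/a) = √(2 × 30.44 / 7.896) = 2.78 s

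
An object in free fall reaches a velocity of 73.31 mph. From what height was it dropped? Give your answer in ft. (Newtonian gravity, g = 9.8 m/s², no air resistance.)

v = 73.31 mph × 0.44704 = 32.7725 m/s
h = v² / (2g) = 32.7725² / (2 × 9.8) = 54.7978 m
h = 54.7978 m / 0.3048 = 179.8 ft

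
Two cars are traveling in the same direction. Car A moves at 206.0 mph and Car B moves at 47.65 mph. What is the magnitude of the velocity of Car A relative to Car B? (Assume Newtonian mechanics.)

v_rel = |v_A - v_B| = |206.0 - 47.65| = 158.35 mph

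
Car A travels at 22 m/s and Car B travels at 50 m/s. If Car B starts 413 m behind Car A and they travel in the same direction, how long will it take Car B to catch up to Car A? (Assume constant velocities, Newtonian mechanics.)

Relative speed: v_rel = 50 - 22 = 28 m/s
Time to catch: t = d₀/v_rel = 413/28 = 14.75 s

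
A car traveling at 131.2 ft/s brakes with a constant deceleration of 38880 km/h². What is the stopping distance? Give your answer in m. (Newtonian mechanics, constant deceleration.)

v₀ = 131.2 ft/s × 0.3048 = 39.9898 m/s
a = 38880 km/h² × 7.716049382716049e-05 = 3.0 m/s²
d = v₀² / (2a) = 39.9898² / (2 × 3.0) = 1599.18 / 6.0 = 266.5 m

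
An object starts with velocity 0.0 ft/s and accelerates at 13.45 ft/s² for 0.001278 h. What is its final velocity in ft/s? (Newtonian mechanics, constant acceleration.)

v₀ = 0.0 ft/s × 0.3048 = 0.0 m/s
a = 13.45 ft/s² × 0.3048 = 4.09956 m/s²
t = 0.001278 h × 3600.0 = 4.6008 s
v = v₀ + a × t = 0.0 + 4.09956 × 4.6008 = 18.8613 m/s
v = 18.8613 m/s / 0.3048 = 61.88 ft/s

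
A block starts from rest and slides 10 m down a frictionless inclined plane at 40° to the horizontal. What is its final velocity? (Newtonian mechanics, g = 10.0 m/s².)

a = g sin(θ) = 10.0 × sin(40°) = 6.4279 m/s²
v = √(2ad) = √(2 × 6.4279 × 10) = 11.34 m/s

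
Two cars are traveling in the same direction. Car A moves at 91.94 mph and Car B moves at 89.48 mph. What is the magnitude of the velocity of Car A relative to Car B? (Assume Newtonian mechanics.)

v_rel = |v_A - v_B| = |91.94 - 89.48| = 2.46 mph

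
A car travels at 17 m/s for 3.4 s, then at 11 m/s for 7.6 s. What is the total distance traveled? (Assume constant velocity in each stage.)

d₁ = v₁t₁ = 17 × 3.4 = 57.8 m
d₂ = v₂t₂ = 11 × 7.6 = 83.6 m
d_total = 57.8 + 83.6 = 141.4 m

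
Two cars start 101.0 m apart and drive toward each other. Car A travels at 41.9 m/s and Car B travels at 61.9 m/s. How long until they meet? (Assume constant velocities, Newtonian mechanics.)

Combined speed: v_combined = 41.9 + 61.9 = 103.8 m/s
Time to meet: t = d/v_combined = 101.0/103.8 = 0.97 s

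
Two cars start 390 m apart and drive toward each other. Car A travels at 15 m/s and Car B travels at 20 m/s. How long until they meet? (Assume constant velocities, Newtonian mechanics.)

Combined speed: v_combined = 15 + 20 = 35 m/s
Time to meet: t = d/v_combined = 390/35 = 11.14 s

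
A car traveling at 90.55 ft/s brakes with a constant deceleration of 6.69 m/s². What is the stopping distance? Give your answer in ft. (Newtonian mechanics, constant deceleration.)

v₀ = 90.55 ft/s × 0.3048 = 27.5996 m/s
d = v₀² / (2a) = 27.5996² / (2 × 6.69) = 761.738 / 13.38 = 56.9311 m
d = 56.9311 m / 0.3048 = 186.8 ft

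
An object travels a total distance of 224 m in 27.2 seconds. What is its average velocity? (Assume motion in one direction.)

v_avg = Δd / Δt = 224 / 27.2 = 8.24 m/s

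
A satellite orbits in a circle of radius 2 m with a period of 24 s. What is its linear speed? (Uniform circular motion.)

v = 2πr/T = 2π×2/24 = 0.52 m/s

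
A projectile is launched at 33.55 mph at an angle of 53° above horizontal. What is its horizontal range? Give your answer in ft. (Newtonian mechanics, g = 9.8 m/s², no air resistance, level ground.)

v₀ = 33.55 mph × 0.44704 = 14.9982 m/s
R = v₀² × sin(2θ) / g = 14.9982² × sin(2 × 53°) / 9.8 = 224.946 × 0.961262 / 9.8 = 22.0645 m
R = 22.0645 m / 0.3048 = 72.39 ft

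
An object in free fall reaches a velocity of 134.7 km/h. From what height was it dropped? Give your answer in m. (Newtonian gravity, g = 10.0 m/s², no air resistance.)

v = 134.7 km/h × 0.2777777777777778 = 37.4167 m/s
h = v² / (2g) = 37.4167² / (2 × 10.0) = 70.0 m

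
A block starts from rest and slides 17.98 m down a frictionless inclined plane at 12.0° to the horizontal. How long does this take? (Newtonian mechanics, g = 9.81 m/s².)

a = g sin(θ) = 9.81 × sin(12.0°) = 2.0396 m/s²
t = √(2d/a) = √(2 × 17.98 / 2.0396) = 4.2 s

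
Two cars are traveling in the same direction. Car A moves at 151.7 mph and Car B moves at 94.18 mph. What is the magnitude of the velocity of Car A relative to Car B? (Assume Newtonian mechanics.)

v_rel = |v_A - v_B| = |151.7 - 94.18| = 57.52 mph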